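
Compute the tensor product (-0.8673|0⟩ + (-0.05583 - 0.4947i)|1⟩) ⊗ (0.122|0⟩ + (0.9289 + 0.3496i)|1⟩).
-0.1058|00⟩ + (-0.8056 - 0.3032i)|01⟩ + (-0.006811 - 0.06035i)|10⟩ + (0.1211 - 0.479i)|11⟩

amp(|b₁b₂…⟩) = product of the factor amplitudes for bits b₁, b₂, …; only kets whose every factor amplitude is nonzero survive.
|00⟩: (-0.8673)(0.122) = -0.1058
|01⟩: (-0.8673)(0.9289 + 0.3496i) = (-0.8056 - 0.3032i)
|10⟩: (-0.05583 - 0.4947i)(0.122) = (-0.006811 - 0.06035i)
|11⟩: (-0.05583 - 0.4947i)(0.9289 + 0.3496i) = (0.1211 - 0.479i)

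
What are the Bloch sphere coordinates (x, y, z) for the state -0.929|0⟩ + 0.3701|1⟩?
(-0.6876, 0, 0.7261)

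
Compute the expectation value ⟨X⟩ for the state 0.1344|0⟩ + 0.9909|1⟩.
0.2664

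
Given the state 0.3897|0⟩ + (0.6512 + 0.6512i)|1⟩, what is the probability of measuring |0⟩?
0.1519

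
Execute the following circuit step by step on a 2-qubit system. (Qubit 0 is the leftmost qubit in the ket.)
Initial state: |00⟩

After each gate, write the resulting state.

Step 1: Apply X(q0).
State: |10⟩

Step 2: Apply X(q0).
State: |00⟩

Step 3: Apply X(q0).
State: |10⟩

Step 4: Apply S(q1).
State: |10⟩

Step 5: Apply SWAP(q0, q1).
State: |01⟩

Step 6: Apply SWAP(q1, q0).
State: |10⟩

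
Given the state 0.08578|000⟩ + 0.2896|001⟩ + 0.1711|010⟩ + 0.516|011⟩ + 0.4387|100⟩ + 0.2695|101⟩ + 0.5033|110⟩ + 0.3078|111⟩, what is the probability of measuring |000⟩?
0.007358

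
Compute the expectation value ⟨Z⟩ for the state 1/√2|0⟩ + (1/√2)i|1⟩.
0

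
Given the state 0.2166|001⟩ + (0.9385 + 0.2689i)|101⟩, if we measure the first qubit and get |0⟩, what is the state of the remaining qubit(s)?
|01⟩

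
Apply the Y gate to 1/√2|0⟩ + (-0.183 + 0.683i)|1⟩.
(0.683 + 0.183i)|0⟩ + (1/√2)i|1⟩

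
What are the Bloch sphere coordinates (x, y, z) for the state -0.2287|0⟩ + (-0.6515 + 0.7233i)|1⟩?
(0.298, -0.3308, -0.8953)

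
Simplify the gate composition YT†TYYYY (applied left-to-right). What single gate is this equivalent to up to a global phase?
Y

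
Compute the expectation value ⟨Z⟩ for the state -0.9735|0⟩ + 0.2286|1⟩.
0.8954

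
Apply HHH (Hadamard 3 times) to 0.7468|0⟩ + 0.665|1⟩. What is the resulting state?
0.9983|0⟩ + 0.05784|1⟩

H² = I, so H^3 = H: a single Hadamard. With (a, b) = (0.7468, 0.665), H gives ((a + b)/√2, (a − b)/√2) = (0.9983, 0.05784).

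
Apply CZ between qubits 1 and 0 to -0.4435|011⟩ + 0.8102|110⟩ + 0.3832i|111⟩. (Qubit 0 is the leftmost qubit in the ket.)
-0.4435|011⟩ - 0.8102|110⟩ - 0.3832i|111⟩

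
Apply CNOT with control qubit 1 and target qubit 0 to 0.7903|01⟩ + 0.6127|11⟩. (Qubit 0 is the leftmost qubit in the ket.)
0.6127|01⟩ + 0.7903|11⟩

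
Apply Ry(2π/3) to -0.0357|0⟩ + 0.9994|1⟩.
-0.8834|0⟩ + 0.4688|1⟩

Ry(2π/3) = [[cos(θ/2), −sin(θ/2)], [sin(θ/2), cos(θ/2)]]; θ = 2π/3, cos(θ/2) ≈ 0.5, sin(θ/2) ≈ 0.866025.
With a = amp(|0⟩) = -0.0357 and b = amp(|1⟩) = 0.9994:
new amp(|0⟩) = (0.5)·a + (-0.866025)·b = -0.8834
new amp(|1⟩) = (0.866025)·a + (0.5)·b = 0.4688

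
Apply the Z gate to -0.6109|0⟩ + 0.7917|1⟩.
-0.6109|0⟩ - 0.7917|1⟩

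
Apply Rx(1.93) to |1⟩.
-0.822i|0⟩ + 0.5694|1⟩

Rx(1.93) = [[cos(θ/2), −i·sin(θ/2)], [−i·sin(θ/2), cos(θ/2)]]; θ = 1.93, cos(θ/2) ≈ 0.569417, sin(θ/2) ≈ 0.822049.
With a = amp(|0⟩) = 0 and b = amp(|1⟩) = 1:
new amp(|0⟩) = (0.569417)·a + (-0.822049i)·b = -0.822i
new amp(|1⟩) = (-0.822049i)·a + (0.569417)·b = 0.5694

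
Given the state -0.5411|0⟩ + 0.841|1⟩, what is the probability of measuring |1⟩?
0.7073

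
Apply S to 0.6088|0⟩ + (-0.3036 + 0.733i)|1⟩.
0.6088|0⟩ + (-0.733 - 0.3036i)|1⟩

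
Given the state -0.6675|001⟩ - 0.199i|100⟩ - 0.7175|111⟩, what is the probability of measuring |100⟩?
0.0396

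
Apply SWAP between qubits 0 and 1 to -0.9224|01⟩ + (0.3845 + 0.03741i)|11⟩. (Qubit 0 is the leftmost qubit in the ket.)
-0.9224|10⟩ + (0.3845 + 0.03741i)|11⟩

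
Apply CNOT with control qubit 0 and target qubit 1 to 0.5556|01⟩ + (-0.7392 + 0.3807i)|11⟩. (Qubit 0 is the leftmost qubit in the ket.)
0.5556|01⟩ + (-0.7392 + 0.3807i)|10⟩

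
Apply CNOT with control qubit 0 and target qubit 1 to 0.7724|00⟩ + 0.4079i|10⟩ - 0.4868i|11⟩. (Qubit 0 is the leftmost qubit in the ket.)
0.7724|00⟩ - 0.4868i|10⟩ + 0.4079i|11⟩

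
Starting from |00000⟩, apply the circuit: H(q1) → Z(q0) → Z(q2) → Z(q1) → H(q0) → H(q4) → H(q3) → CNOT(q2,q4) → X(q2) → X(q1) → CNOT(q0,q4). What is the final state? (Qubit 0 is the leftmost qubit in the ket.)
-0.25|00100⟩ - 0.25|00101⟩ - 0.25|00110⟩ - 0.25|00111⟩ + 0.25|01100⟩ + 0.25|01101⟩ + 0.25|01110⟩ + 0.25|01111⟩ - 0.25|10100⟩ - 0.25|10101⟩ - 0.25|10110⟩ - 0.25|10111⟩ + 0.25|11100⟩ + 0.25|11101⟩ + 0.25|11110⟩ + 0.25|11111⟩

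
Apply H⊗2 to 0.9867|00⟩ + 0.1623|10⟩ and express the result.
0.5745|00⟩ + 0.5745|01⟩ + 0.4122|10⟩ + 0.4122|11⟩

H⊗2 gives amp(|y⟩) = (1/2) Σ_x (−1)^(x·y) amp(|x⟩), where x·y is the number of positions in which both x and y have a 1.
|00⟩: (0.9867 + 0.1623)/2 = 0.5745
|01⟩: (0.9867 + 0.1623)/2 = 0.5745
|10⟩: (0.9867 - 0.1623)/2 = 0.4122
|11⟩: (0.9867 - 0.1623)/2 = 0.4122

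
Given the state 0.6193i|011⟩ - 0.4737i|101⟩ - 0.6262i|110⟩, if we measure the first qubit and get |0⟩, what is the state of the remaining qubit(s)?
i|11⟩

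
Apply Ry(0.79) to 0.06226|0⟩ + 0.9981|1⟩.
-0.3266|0⟩ + 0.9452|1⟩

Ry(0.79) = [[cos(θ/2), −sin(θ/2)], [sin(θ/2), cos(θ/2)]]; θ = 0.79, cos(θ/2) ≈ 0.922997, sin(θ/2) ≈ 0.384808.
With a = amp(|0⟩) = 0.06226 and b = amp(|1⟩) = 0.9981:
new amp(|0⟩) = (0.922997)·a + (-0.384808)·b = -0.3266
new amp(|1⟩) = (0.384808)·a + (0.922997)·b = 0.9452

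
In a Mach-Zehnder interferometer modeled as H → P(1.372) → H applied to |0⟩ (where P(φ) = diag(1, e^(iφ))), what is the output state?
(0.5987 + 0.4902i)|0⟩ + (0.4013 - 0.4902i)|1⟩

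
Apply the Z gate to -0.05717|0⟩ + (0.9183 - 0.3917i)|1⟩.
-0.05717|0⟩ + (-0.9183 + 0.3917i)|1⟩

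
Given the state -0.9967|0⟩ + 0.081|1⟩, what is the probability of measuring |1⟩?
0.006561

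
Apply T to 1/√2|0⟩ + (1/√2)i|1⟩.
1/√2|0⟩ + (-1/2 + (1/2)i)|1⟩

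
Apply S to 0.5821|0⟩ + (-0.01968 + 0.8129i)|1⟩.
0.5821|0⟩ + (-0.8129 - 0.01968i)|1⟩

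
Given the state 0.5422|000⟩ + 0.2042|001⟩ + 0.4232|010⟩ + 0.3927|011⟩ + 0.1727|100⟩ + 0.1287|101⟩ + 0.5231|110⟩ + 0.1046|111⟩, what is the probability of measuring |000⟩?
0.294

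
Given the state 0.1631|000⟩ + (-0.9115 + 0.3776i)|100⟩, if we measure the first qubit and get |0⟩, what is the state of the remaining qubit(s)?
|00⟩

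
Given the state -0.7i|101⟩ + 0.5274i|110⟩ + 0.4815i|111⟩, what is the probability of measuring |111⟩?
0.2318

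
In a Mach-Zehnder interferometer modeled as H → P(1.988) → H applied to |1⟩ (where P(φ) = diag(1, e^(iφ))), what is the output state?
(0.7026 - 0.4571i)|0⟩ + (0.2974 + 0.4571i)|1⟩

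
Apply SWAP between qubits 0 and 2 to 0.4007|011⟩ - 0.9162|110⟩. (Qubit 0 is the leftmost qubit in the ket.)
-0.9162|011⟩ + 0.4007|110⟩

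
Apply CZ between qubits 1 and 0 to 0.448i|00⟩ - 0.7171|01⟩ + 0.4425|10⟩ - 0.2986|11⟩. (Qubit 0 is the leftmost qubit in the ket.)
0.448i|00⟩ - 0.7171|01⟩ + 0.4425|10⟩ + 0.2986|11⟩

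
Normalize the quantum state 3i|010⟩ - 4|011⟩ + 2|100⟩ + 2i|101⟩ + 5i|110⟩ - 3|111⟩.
0.3665i|010⟩ - 0.4887|011⟩ + 0.2443|100⟩ + 0.2443i|101⟩ + 0.6108i|110⟩ - 0.3665|111⟩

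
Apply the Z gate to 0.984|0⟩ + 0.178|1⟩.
0.984|0⟩ - 0.178|1⟩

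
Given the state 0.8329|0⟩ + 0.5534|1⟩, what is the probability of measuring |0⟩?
0.6937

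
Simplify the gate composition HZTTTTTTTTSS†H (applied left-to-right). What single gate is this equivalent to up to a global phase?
X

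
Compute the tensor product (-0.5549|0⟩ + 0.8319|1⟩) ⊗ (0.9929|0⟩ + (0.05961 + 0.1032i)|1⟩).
-0.551|00⟩ + (-0.03308 - 0.05727i)|01⟩ + 0.826|10⟩ + (0.04959 + 0.08585i)|11⟩

amp(|b₁b₂…⟩) = product of the factor amplitudes for bits b₁, b₂, …; only kets whose every factor amplitude is nonzero survive.
|00⟩: (-0.5549)(0.9929) = -0.551
|01⟩: (-0.5549)(0.05961 + 0.1032i) = (-0.03308 - 0.05727i)
|10⟩: (0.8319)(0.9929) = 0.826
|11⟩: (0.8319)(0.05961 + 0.1032i) = (0.04959 + 0.08585i)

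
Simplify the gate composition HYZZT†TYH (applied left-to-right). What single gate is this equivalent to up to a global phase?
I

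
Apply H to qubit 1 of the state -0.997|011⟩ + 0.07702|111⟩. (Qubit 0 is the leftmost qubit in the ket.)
-0.705|001⟩ + 0.705|011⟩ + 0.05446|101⟩ - 0.05446|111⟩

H on qubit 1 mixes each pair of kets that differ only in qubit 1: amplitudes (a, b) of (|…0…⟩, |…1…⟩) become ((a + b)/√2, (a − b)/√2). Kets absent from the input have amplitude 0.
(|001⟩, |011⟩): (a, b) = (0, -0.997) → (-0.705, 0.705)
(|101⟩, |111⟩): (a, b) = (0, 0.07702) → (0.05446, -0.05446)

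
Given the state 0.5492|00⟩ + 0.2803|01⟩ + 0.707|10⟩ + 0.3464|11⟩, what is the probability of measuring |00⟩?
0.3016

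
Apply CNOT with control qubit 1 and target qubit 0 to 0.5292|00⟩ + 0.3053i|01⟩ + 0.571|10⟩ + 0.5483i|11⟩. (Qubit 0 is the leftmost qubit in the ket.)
0.5292|00⟩ + 0.5483i|01⟩ + 0.571|10⟩ + 0.3053i|11⟩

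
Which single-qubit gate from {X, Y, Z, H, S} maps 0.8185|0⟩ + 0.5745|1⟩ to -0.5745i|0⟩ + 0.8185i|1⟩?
Y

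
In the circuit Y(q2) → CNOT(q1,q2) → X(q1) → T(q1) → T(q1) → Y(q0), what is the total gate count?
6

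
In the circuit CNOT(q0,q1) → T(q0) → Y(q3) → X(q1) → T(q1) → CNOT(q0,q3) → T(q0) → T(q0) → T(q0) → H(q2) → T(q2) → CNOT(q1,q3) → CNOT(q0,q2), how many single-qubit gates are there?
9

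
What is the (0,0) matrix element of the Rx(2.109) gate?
0.4937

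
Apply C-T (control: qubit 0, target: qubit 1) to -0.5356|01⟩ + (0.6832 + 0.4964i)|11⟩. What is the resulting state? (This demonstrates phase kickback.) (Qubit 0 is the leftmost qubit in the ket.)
-0.5356|01⟩ + (0.1321 + 0.8341i)|11⟩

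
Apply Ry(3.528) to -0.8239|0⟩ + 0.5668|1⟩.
-0.3981|0⟩ - 0.9174|1⟩

Ry(3.528) = [[cos(θ/2), −sin(θ/2)], [sin(θ/2), cos(θ/2)]]; θ = 3.528, cos(θ/2) ≈ -0.192004, sin(θ/2) ≈ 0.981394.
With a = amp(|0⟩) = -0.8239 and b = amp(|1⟩) = 0.5668:
new amp(|0⟩) = (-0.192004)·a + (-0.981394)·b = -0.3981
new amp(|1⟩) = (0.981394)·a + (-0.192004)·b = -0.9174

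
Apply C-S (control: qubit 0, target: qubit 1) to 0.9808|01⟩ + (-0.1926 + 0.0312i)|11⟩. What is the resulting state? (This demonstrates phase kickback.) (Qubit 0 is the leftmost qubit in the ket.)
0.9808|01⟩ + (-0.0312 - 0.1926i)|11⟩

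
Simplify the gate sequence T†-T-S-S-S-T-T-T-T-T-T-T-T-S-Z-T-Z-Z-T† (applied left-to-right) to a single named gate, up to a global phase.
Z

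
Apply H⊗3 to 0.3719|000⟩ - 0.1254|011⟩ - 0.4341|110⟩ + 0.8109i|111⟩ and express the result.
(-0.06633 + 0.2867i)|000⟩ + (0.02234 - 0.2867i)|001⟩ + (0.3293 - 0.2867i)|010⟩ + (0.2406 + 0.2867i)|011⟩ + (0.2406 - 0.2867i)|100⟩ + (0.3293 + 0.2867i)|101⟩ + (0.02234 + 0.2867i)|110⟩ + (-0.06633 - 0.2867i)|111⟩

H⊗3 gives amp(|y⟩) = (1/2√2) Σ_x (−1)^(x·y) amp(|x⟩), where x·y is the number of positions in which both x and y have a 1.
|000⟩: (0.3719 - 0.1254 - 0.4341 + 0.8109i)/(2√2) = (-0.06633 + 0.2867i)
|001⟩: (0.3719 + 0.1254 - 0.4341 - 0.8109i)/(2√2) = (0.02234 - 0.2867i)
|010⟩: (0.3719 + 0.1254 + 0.4341 - 0.8109i)/(2√2) = (0.3293 - 0.2867i)
|011⟩: (0.3719 - 0.1254 + 0.4341 + 0.8109i)/(2√2) = (0.2406 + 0.2867i)
|100⟩: (0.3719 - 0.1254 + 0.4341 - 0.8109i)/(2√2) = (0.2406 - 0.2867i)
|101⟩: (0.3719 + 0.1254 + 0.4341 + 0.8109i)/(2√2) = (0.3293 + 0.2867i)
|110⟩: (0.3719 + 0.1254 - 0.4341 + 0.8109i)/(2√2) = (0.02234 + 0.2867i)
|111⟩: (0.3719 - 0.1254 - 0.4341 - 0.8109i)/(2√2) = (-0.06633 - 0.2867i)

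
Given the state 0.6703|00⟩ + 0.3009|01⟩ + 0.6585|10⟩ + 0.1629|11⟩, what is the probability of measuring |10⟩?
0.4336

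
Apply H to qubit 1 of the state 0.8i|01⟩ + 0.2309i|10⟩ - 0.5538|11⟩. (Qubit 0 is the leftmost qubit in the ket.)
0.5657i|00⟩ - 0.5657i|01⟩ + (-0.3916 + 0.1633i)|10⟩ + (0.3916 + 0.1633i)|11⟩

H on qubit 1 mixes each pair of kets that differ only in qubit 1: amplitudes (a, b) of (|…0…⟩, |…1…⟩) become ((a + b)/√2, (a − b)/√2). Kets absent from the input have amplitude 0.
(|00⟩, |01⟩): (a, b) = (0, 0.8i) → (0.5657i, -0.5657i)
(|10⟩, |11⟩): (a, b) = (0.2309i, -0.5538) → ((-0.3916 + 0.1633i), (0.3916 + 0.1633i))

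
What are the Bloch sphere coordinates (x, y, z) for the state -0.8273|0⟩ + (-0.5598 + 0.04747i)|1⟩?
(0.9262, -0.07854, 0.3688)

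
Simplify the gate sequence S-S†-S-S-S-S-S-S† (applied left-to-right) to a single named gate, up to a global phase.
I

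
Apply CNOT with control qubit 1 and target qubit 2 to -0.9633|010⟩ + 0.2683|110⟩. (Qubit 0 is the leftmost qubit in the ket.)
-0.9633|011⟩ + 0.2683|111⟩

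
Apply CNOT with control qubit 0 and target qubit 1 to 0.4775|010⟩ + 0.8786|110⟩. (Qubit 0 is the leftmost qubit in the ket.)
0.4775|010⟩ + 0.8786|100⟩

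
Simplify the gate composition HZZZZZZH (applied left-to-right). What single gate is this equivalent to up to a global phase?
I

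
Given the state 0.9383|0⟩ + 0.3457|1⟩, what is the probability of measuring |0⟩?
0.8804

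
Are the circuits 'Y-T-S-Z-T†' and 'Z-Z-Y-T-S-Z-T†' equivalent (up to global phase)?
Yes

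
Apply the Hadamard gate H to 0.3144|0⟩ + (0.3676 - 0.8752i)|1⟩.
(0.4822 - 0.6189i)|0⟩ + (-0.03762 + 0.6189i)|1⟩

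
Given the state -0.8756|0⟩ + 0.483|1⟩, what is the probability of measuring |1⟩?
0.2333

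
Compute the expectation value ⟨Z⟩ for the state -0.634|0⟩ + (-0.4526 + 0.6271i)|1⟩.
-0.1961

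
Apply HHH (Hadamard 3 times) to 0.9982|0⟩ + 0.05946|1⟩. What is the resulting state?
0.7479|0⟩ + 0.6638|1⟩

H² = I, so H^3 = H: a single Hadamard. With (a, b) = (0.9982, 0.05946), H gives ((a + b)/√2, (a − b)/√2) = (0.7479, 0.6638).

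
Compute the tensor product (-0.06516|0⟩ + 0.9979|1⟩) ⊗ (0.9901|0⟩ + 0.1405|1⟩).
-0.06451|00⟩ - 0.009155|01⟩ + 0.988|10⟩ + 0.1402|11⟩

amp(|b₁b₂…⟩) = product of the factor amplitudes for bits b₁, b₂, …; only kets whose every factor amplitude is nonzero survive.
|00⟩: (-0.06516)(0.9901) = -0.06451
|01⟩: (-0.06516)(0.1405) = -0.009155
|10⟩: (0.9979)(0.9901) = 0.988
|11⟩: (0.9979)(0.1405) = 0.1402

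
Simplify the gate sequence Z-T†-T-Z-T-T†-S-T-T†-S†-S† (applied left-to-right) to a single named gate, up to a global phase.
S†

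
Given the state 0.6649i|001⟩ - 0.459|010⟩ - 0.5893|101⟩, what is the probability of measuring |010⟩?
0.2107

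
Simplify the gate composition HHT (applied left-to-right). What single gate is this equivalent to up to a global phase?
T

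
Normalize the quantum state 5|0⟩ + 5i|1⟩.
1/√2|0⟩ + (1/√2)i|1⟩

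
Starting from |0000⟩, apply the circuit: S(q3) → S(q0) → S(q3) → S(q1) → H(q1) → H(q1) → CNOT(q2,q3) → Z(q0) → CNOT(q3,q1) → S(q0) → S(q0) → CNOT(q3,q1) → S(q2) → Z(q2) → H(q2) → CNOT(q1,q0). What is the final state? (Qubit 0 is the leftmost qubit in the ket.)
1/√2|0000⟩ + 1/√2|0010⟩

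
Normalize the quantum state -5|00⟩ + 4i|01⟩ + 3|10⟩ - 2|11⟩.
-0.6804|00⟩ + 0.5443i|01⟩ + 1/√6|10⟩ - 0.2722|11⟩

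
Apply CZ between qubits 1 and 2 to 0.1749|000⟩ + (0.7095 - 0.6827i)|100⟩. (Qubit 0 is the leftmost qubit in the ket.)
0.1749|000⟩ + (0.7095 - 0.6827i)|100⟩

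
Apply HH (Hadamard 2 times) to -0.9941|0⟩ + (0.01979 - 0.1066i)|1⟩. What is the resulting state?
-0.9941|0⟩ + (0.01979 - 0.1066i)|1⟩

H² = I, so an even number of Hadamards cancels: H^2 = I and the state is unchanged.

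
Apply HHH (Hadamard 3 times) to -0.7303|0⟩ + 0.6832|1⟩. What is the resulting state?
-0.0333|0⟩ - 0.9995|1⟩

H² = I, so H^3 = H: a single Hadamard. With (a, b) = (-0.7303, 0.6832), H gives ((a + b)/√2, (a − b)/√2) = (-0.0333, -0.9995).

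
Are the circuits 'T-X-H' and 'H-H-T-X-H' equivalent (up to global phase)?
Yes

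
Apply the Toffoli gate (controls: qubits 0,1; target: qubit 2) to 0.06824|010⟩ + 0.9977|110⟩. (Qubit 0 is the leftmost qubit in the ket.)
0.06824|010⟩ + 0.9977|111⟩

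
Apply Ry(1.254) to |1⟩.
-0.5867|0⟩ + 0.8098|1⟩

Ry(1.254) = [[cos(θ/2), −sin(θ/2)], [sin(θ/2), cos(θ/2)]]; θ = 1.254, cos(θ/2) ≈ 0.809791, sin(θ/2) ≈ 0.586718.
With a = amp(|0⟩) = 0 and b = amp(|1⟩) = 1:
new amp(|0⟩) = (0.809791)·a + (-0.586718)·b = -0.5867
new amp(|1⟩) = (0.586718)·a + (0.809791)·b = 0.8098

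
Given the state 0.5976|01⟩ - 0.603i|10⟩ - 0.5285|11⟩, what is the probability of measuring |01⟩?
0.3571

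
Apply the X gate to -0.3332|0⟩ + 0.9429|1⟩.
0.9429|0⟩ - 0.3332|1⟩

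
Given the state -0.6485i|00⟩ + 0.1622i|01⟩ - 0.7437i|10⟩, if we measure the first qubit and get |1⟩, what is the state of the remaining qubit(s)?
-i|0⟩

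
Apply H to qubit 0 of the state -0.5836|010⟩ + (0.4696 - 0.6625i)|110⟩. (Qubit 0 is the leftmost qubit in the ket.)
(-0.08061 - 0.4685i)|010⟩ + (-0.7447 + 0.4685i)|110⟩

H on qubit 0 mixes each pair of kets that differ only in qubit 0: amplitudes (a, b) of (|…0…⟩, |…1…⟩) become ((a + b)/√2, (a − b)/√2). Kets absent from the input have amplitude 0.
(|010⟩, |110⟩): (a, b) = (-0.5836, (0.4696 - 0.6625i)) → ((-0.08061 - 0.4685i), (-0.7447 + 0.4685i))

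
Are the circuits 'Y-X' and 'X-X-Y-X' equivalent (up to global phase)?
Yes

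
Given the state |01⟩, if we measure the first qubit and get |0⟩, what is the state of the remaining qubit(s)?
|1⟩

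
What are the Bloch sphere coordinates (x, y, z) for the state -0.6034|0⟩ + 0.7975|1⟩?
(-0.9624, 0, -0.2719)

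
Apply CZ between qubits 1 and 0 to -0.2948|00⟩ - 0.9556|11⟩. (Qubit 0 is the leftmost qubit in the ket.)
-0.2948|00⟩ + 0.9556|11⟩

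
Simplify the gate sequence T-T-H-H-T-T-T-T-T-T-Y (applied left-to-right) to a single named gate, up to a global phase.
Y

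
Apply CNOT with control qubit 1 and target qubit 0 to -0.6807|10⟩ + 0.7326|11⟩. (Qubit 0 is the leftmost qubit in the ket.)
0.7326|01⟩ - 0.6807|10⟩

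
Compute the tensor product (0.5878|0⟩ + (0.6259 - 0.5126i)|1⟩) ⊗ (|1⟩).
0.5878|01⟩ + (0.6259 - 0.5126i)|11⟩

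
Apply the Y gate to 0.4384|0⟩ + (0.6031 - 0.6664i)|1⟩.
(-0.6664 - 0.6031i)|0⟩ + 0.4384i|1⟩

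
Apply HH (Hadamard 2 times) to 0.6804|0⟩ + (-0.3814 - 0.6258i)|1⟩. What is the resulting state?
0.6804|0⟩ + (-0.3814 - 0.6258i)|1⟩

H² = I, so an even number of Hadamards cancels: H^2 = I and the state is unchanged.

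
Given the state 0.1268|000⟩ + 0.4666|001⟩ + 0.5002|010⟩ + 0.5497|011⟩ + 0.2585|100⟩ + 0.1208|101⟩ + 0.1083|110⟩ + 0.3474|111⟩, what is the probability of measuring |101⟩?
0.01459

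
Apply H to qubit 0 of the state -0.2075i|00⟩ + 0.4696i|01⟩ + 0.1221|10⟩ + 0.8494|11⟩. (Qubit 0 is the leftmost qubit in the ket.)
(0.08634 - 0.1467i)|00⟩ + (0.6006 + 0.3321i)|01⟩ + (-0.08634 - 0.1467i)|10⟩ + (-0.6006 + 0.3321i)|11⟩

H on qubit 0 mixes each pair of kets that differ only in qubit 0: amplitudes (a, b) of (|…0…⟩, |…1…⟩) become ((a + b)/√2, (a − b)/√2). Kets absent from the input have amplitude 0.
(|00⟩, |10⟩): (a, b) = (-0.2075i, 0.1221) → ((0.08634 - 0.1467i), (-0.08634 - 0.1467i))
(|01⟩, |11⟩): (a, b) = (0.4696i, 0.8494) → ((0.6006 + 0.3321i), (-0.6006 + 0.3321i))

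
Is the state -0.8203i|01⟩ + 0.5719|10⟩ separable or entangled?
Entangled

Writing the state as a|00⟩ + b|01⟩ + c|10⟩ + d|11⟩, it is a product state iff ad − bc = 0.
Here (a, b, c, d) = (0, -0.8203i, 0.5719, 0): ad − bc = (0)(0) − (-0.8203i)(0.5719) = 0.4691i ≠ 0, so the state is entangled.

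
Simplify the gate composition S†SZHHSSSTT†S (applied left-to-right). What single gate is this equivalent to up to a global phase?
Z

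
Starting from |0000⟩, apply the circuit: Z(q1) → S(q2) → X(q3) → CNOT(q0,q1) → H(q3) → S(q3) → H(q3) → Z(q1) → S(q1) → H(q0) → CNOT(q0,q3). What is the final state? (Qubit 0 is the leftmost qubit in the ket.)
(1/√8 - (1/√8)i)|0000⟩ + (1/√8 + (1/√8)i)|0001⟩ + (1/√8 + (1/√8)i)|1000⟩ + (1/√8 - (1/√8)i)|1001⟩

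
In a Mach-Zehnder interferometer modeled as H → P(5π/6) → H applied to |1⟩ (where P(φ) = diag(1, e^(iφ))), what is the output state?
(0.933 - 0.25i)|0⟩ + (0.06699 + 0.25i)|1⟩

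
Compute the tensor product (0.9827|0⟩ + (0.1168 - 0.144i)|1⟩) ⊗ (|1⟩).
0.9827|01⟩ + (0.1168 - 0.144i)|11⟩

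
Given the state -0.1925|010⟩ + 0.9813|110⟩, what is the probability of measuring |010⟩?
0.03706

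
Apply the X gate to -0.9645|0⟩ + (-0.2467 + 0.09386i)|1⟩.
(-0.2467 + 0.09386i)|0⟩ - 0.9645|1⟩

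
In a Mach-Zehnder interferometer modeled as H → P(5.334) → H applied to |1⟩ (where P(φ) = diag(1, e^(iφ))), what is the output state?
(0.2088 + 0.4065i)|0⟩ + (0.7912 - 0.4065i)|1⟩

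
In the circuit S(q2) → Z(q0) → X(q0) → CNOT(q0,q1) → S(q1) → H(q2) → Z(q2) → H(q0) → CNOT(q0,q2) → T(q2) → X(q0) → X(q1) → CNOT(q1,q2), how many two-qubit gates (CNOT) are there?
3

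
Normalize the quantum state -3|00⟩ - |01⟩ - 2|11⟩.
-0.8018|00⟩ - 0.2673|01⟩ - 0.5345|11⟩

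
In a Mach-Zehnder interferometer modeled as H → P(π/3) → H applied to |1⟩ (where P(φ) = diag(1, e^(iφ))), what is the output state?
(0.25 - 0.433i)|0⟩ + (0.75 + 0.433i)|1⟩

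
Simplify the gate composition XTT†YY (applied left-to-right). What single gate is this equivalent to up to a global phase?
X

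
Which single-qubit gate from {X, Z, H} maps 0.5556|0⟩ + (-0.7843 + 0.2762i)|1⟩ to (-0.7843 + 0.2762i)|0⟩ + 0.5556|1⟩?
X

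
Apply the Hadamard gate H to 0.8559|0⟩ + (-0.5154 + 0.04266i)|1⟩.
(0.2408 + 0.03017i)|0⟩ + (0.9697 - 0.03017i)|1⟩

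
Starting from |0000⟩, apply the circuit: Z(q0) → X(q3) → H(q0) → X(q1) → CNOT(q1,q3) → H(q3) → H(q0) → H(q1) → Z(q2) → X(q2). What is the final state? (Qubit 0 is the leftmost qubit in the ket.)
1/2|0010⟩ + 1/2|0011⟩ - 1/2|0110⟩ - 1/2|0111⟩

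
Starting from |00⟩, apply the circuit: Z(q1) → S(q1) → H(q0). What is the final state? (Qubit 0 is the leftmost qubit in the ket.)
1/√2|00⟩ + 1/√2|10⟩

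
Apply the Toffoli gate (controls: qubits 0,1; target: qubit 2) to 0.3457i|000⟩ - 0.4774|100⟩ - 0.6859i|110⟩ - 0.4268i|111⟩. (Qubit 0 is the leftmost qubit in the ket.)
0.3457i|000⟩ - 0.4774|100⟩ - 0.4268i|110⟩ - 0.6859i|111⟩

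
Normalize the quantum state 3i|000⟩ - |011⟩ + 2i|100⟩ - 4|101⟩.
0.5477i|000⟩ - 0.1826|011⟩ + 0.3651i|100⟩ - 0.7303|101⟩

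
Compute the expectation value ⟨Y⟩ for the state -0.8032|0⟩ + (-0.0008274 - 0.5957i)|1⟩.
0.9569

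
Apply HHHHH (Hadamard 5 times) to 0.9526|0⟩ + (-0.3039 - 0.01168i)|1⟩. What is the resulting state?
(0.4587 - 0.008259i)|0⟩ + (0.8885 + 0.008259i)|1⟩

H² = I, so H^5 = H: a single Hadamard. With (a, b) = (0.9526, (-0.3039 - 0.01168i)), H gives ((a + b)/√2, (a − b)/√2) = ((0.4587 - 0.008259i), (0.8885 + 0.008259i)).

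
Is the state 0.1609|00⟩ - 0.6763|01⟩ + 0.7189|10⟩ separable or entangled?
Entangled

Writing the state as a|00⟩ + b|01⟩ + c|10⟩ + d|11⟩, it is a product state iff ad − bc = 0.
Here (a, b, c, d) = (0.1609, -0.6763, 0.7189, 0): ad − bc = (0.1609)(0) − (-0.6763)(0.7189) = 0.4862 ≠ 0, so the state is entangled.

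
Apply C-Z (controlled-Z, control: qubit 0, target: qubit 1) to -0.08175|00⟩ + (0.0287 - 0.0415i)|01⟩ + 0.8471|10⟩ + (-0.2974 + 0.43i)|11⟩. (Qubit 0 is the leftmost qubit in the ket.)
-0.08175|00⟩ + (0.0287 - 0.0415i)|01⟩ + 0.8471|10⟩ + (0.2974 - 0.43i)|11⟩

C-Z leaves the control-|0⟩ kets |00⟩, |01⟩ unchanged and applies Z to qubit 1 on the control-|1⟩ pair (|10⟩, |11⟩).
Z = [[1, 0], [0, -1]].
With a = amp(|10⟩) = 0.8471 and b = amp(|11⟩) = (-0.2974 + 0.43i):
new amp(|10⟩) = (1)·a = 0.8471
new amp(|11⟩) = (-1)·b = (0.2974 - 0.43i)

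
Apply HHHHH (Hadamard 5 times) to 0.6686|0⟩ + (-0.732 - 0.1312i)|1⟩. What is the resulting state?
(-0.04483 - 0.09277i)|0⟩ + (0.9904 + 0.09277i)|1⟩

H² = I, so H^5 = H: a single Hadamard. With (a, b) = (0.6686, (-0.732 - 0.1312i)), H gives ((a + b)/√2, (a − b)/√2) = ((-0.04483 - 0.09277i), (0.9904 + 0.09277i)).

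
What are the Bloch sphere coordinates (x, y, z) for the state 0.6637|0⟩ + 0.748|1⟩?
(0.9929, 0, -0.119)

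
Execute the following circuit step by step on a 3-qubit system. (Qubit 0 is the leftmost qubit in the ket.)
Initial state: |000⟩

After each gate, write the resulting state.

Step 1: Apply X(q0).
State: |100⟩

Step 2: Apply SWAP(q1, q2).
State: |100⟩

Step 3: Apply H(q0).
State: 1/√2|000⟩ - 1/√2|100⟩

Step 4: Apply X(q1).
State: 1/√2|010⟩ - 1/√2|110⟩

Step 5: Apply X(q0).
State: -1/√2|010⟩ + 1/√2|110⟩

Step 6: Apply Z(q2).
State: -1/√2|010⟩ + 1/√2|110⟩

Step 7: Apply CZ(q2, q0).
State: -1/√2|010⟩ + 1/√2|110⟩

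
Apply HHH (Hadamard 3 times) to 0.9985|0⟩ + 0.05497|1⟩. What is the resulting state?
0.7449|0⟩ + 0.6672|1⟩

H² = I, so H^3 = H: a single Hadamard. With (a, b) = (0.9985, 0.05497), H gives ((a + b)/√2, (a − b)/√2) = (0.7449, 0.6672).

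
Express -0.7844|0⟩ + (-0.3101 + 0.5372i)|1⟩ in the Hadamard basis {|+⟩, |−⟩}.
(-0.7739 + 0.3799i)|+⟩ + (-0.3354 - 0.3799i)|−⟩

With |ψ⟩ = α|0⟩ + β|1⟩, the Hadamard-basis coefficients are ⟨+|ψ⟩ = (α + β)/√2 and ⟨−|ψ⟩ = (α − β)/√2.
Here α = -0.7844, β = (-0.3101 + 0.5372i): (α + β)/√2 = (-0.7739 + 0.3799i), (α − β)/√2 = (-0.3354 - 0.3799i).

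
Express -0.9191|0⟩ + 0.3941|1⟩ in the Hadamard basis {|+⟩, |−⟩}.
-0.3712|+⟩ - 0.9286|−⟩

With |ψ⟩ = α|0⟩ + β|1⟩, the Hadamard-basis coefficients are ⟨+|ψ⟩ = (α + β)/√2 and ⟨−|ψ⟩ = (α − β)/√2.
Here α = -0.9191, β = 0.3941: (α + β)/√2 = -0.3712, (α − β)/√2 = -0.9286.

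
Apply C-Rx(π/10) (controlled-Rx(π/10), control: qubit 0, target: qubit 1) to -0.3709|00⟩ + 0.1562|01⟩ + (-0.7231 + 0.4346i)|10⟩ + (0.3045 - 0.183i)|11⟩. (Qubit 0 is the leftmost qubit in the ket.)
-0.3709|00⟩ + 0.1562|01⟩ + (-0.7428 + 0.3816i)|10⟩ + (0.3687 - 0.06763i)|11⟩

C-Rx(π/10) leaves the control-|0⟩ kets |00⟩, |01⟩ unchanged and applies Rx(π/10) to qubit 1 on the control-|1⟩ pair (|10⟩, |11⟩).
Rx(π/10) = [[cos(θ/2), −i·sin(θ/2)], [−i·sin(θ/2), cos(θ/2)]]; θ = π/10, cos(θ/2) ≈ 0.987688, sin(θ/2) ≈ 0.156434.
With a = amp(|10⟩) = (-0.7231 + 0.4346i) and b = amp(|11⟩) = (0.3045 - 0.183i):
new amp(|10⟩) = (0.987688)·a + (-0.156434i)·b = (-0.7428 + 0.3816i)
new amp(|11⟩) = (-0.156434i)·a + (0.987688)·b = (0.3687 - 0.06763i)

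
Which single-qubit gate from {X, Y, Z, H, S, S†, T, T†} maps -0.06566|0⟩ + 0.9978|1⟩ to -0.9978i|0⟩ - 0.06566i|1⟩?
Y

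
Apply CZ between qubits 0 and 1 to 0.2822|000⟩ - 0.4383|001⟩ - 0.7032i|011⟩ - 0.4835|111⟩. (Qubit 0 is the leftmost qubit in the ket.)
0.2822|000⟩ - 0.4383|001⟩ - 0.7032i|011⟩ + 0.4835|111⟩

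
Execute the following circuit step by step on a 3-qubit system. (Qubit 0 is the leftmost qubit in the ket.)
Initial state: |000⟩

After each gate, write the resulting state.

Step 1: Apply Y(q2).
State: i|001⟩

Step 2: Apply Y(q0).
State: -|101⟩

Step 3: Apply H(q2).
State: -1/√2|100⟩ + 1/√2|101⟩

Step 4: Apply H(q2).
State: -|101⟩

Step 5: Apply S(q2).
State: -i|101⟩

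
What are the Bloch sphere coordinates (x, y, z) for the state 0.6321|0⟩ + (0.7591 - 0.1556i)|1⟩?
(0.9597, -0.1967, -0.2009)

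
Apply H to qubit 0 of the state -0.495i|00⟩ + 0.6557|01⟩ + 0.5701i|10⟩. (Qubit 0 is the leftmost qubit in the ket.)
0.0531i|00⟩ + 0.4636|01⟩ - 0.7531i|10⟩ + 0.4636|11⟩

H on qubit 0 mixes each pair of kets that differ only in qubit 0: amplitudes (a, b) of (|…0…⟩, |…1…⟩) become ((a + b)/√2, (a − b)/√2). Kets absent from the input have amplitude 0.
(|00⟩, |10⟩): (a, b) = (-0.495i, 0.5701i) → (0.0531i, -0.7531i)
(|01⟩, |11⟩): (a, b) = (0.6557, 0) → (0.4636, 0.4636)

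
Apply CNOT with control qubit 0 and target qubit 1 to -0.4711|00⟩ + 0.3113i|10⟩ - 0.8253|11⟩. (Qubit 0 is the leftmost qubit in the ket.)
-0.4711|00⟩ - 0.8253|10⟩ + 0.3113i|11⟩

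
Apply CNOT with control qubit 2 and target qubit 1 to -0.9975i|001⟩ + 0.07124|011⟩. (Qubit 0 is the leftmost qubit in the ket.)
0.07124|001⟩ - 0.9975i|011⟩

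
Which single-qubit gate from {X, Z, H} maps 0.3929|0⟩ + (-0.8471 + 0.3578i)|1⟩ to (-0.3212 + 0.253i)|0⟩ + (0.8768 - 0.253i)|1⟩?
H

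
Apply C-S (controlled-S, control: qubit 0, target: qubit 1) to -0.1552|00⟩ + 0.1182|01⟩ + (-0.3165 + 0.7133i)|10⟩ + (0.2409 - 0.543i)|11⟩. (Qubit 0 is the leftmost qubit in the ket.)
-0.1552|00⟩ + 0.1182|01⟩ + (-0.3165 + 0.7133i)|10⟩ + (0.543 + 0.2409i)|11⟩

C-S leaves the control-|0⟩ kets |00⟩, |01⟩ unchanged and applies S to qubit 1 on the control-|1⟩ pair (|10⟩, |11⟩).
S = [[1, 0], [0, i]].
With a = amp(|10⟩) = (-0.3165 + 0.7133i) and b = amp(|11⟩) = (0.2409 - 0.543i):
new amp(|10⟩) = (1)·a = (-0.3165 + 0.7133i)
new amp(|11⟩) = (i)·b = (0.543 + 0.2409i)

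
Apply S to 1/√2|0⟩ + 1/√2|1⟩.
1/√2|0⟩ + (1/√2)i|1⟩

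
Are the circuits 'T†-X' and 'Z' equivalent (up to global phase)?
No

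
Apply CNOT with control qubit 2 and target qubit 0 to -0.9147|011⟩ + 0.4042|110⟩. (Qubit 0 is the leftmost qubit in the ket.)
0.4042|110⟩ - 0.9147|111⟩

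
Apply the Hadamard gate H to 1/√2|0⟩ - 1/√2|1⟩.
|1⟩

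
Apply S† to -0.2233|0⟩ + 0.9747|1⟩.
-0.2233|0⟩ - 0.9747i|1⟩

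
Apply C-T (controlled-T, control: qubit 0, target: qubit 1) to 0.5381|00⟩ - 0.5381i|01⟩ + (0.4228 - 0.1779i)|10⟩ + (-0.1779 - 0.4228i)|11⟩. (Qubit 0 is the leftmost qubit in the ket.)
0.5381|00⟩ - 0.5381i|01⟩ + (0.4228 - 0.1779i)|10⟩ + (0.1732 - 0.4248i)|11⟩

C-T leaves the control-|0⟩ kets |00⟩, |01⟩ unchanged and applies T to qubit 1 on the control-|1⟩ pair (|10⟩, |11⟩).
T = [[1, 0], [0, (1/√2 + (1/√2)i)]].
With a = amp(|10⟩) = (0.4228 - 0.1779i) and b = amp(|11⟩) = (-0.1779 - 0.4228i):
new amp(|10⟩) = (1)·a = (0.4228 - 0.1779i)
new amp(|11⟩) = (1/√2 + (1/√2)i)·b = (0.1732 - 0.4248i)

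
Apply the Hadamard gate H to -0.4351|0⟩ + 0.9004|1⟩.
0.329|0⟩ - 0.9443|1⟩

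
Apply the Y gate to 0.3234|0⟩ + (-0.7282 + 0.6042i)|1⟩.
(0.6042 + 0.7282i)|0⟩ + 0.3234i|1⟩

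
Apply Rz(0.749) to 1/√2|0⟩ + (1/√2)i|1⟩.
(0.6581 - 0.2587i)|0⟩ + (-0.2587 + 0.6581i)|1⟩

Rz(0.749) = [[e^(−iθ/2), 0], [0, e^(iθ/2)]] with e^(±iθ/2) = cos(θ/2) ± i·sin(θ/2); θ = 0.749, cos(θ/2) ≈ 0.930691, sin(θ/2) ≈ 0.365807.
With a = amp(|0⟩) = 1/√2 and b = amp(|1⟩) = (1/√2)i:
new amp(|0⟩) = (0.930691 - 0.365807i)·a = (0.6581 - 0.2587i)
new amp(|1⟩) = (0.930691 + 0.365807i)·b = (-0.2587 + 0.6581i)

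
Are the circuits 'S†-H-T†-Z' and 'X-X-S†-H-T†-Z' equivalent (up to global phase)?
Yes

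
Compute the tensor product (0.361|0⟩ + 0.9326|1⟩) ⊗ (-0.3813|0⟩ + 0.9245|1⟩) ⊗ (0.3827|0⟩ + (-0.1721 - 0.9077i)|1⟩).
-0.05268|000⟩ + (0.02369 + 0.1249i)|001⟩ + 0.1277|010⟩ + (-0.05744 - 0.3029i)|011⟩ - 0.1361|100⟩ + (0.0612 + 0.3228i)|101⟩ + 0.33|110⟩ + (-0.1484 - 0.7826i)|111⟩

amp(|b₁b₂…⟩) = product of the factor amplitudes for bits b₁, b₂, …; only kets whose every factor amplitude is nonzero survive.
|000⟩: (0.361)(-0.3813)(0.3827) = -0.05268
|001⟩: (0.361)(-0.3813)(-0.1721 - 0.9077i) = (0.02369 + 0.1249i)
|010⟩: (0.361)(0.9245)(0.3827) = 0.1277
|011⟩: (0.361)(0.9245)(-0.1721 - 0.9077i) = (-0.05744 - 0.3029i)
|100⟩: (0.9326)(-0.3813)(0.3827) = -0.1361
|101⟩: (0.9326)(-0.3813)(-0.1721 - 0.9077i) = (0.0612 + 0.3228i)
|110⟩: (0.9326)(0.9245)(0.3827) = 0.33
|111⟩: (0.9326)(0.9245)(-0.1721 - 0.9077i) = (-0.1484 - 0.7826i)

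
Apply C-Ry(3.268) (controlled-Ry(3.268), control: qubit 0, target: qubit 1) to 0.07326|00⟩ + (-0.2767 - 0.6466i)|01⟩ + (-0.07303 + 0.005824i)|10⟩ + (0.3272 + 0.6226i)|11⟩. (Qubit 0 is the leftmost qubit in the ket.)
0.07326|00⟩ + (-0.2767 - 0.6466i)|01⟩ + (-0.3219 - 0.6217i)|10⟩ + (-0.09355 - 0.03351i)|11⟩

C-Ry(3.268) leaves the control-|0⟩ kets |00⟩, |01⟩ unchanged and applies Ry(3.268) to qubit 1 on the control-|1⟩ pair (|10⟩, |11⟩).
Ry(3.268) = [[cos(θ/2), −sin(θ/2)], [sin(θ/2), cos(θ/2)]]; θ = 3.268, cos(θ/2) ≈ -0.0631616, sin(θ/2) ≈ 0.998003.
With a = amp(|10⟩) = (-0.07303 + 0.005824i) and b = amp(|11⟩) = (0.3272 + 0.6226i):
new amp(|10⟩) = (-0.0631616)·a + (-0.998003)·b = (-0.3219 - 0.6217i)
new amp(|11⟩) = (0.998003)·a + (-0.0631616)·b = (-0.09355 - 0.03351i)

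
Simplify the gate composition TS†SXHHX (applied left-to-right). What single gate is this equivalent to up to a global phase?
T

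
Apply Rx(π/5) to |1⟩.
-0.309i|0⟩ + 0.9511|1⟩

Rx(π/5) = [[cos(θ/2), −i·sin(θ/2)], [−i·sin(θ/2), cos(θ/2)]]; θ = π/5, cos(θ/2) ≈ 0.951057, sin(θ/2) ≈ 0.309017.
With a = amp(|0⟩) = 0 and b = amp(|1⟩) = 1:
new amp(|0⟩) = (0.951057)·a + (-0.309017i)·b = -0.309i
new amp(|1⟩) = (-0.309017i)·a + (0.951057)·b = 0.9511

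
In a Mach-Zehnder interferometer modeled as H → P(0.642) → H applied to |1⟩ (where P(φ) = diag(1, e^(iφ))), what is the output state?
(0.09955 - 0.2994i)|0⟩ + (0.9004 + 0.2994i)|1⟩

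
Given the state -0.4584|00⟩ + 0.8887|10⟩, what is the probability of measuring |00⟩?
0.2101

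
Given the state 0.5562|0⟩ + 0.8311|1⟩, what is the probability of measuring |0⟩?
0.3094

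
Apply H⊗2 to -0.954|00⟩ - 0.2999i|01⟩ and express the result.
(-0.477 - 0.15i)|00⟩ + (-0.477 + 0.15i)|01⟩ + (-0.477 - 0.15i)|10⟩ + (-0.477 + 0.15i)|11⟩

H⊗2 gives amp(|y⟩) = (1/2) Σ_x (−1)^(x·y) amp(|x⟩), where x·y is the number of positions in which both x and y have a 1.
|00⟩: (-0.954 - 0.2999i)/2 = (-0.477 - 0.15i)
|01⟩: (-0.954 + 0.2999i)/2 = (-0.477 + 0.15i)
|10⟩: (-0.954 - 0.2999i)/2 = (-0.477 - 0.15i)
|11⟩: (-0.954 + 0.2999i)/2 = (-0.477 + 0.15i)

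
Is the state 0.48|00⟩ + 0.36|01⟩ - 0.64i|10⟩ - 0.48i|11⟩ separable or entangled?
Separable

Writing the state as a|00⟩ + b|01⟩ + c|10⟩ + d|11⟩, it is a product state iff ad − bc = 0.
Here (a, b, c, d) = (0.48, 0.36, -0.64i, -0.48i): ad − bc = (0.48)(-0.48i) − (0.36)(-0.64i) = 0, so the state is separable.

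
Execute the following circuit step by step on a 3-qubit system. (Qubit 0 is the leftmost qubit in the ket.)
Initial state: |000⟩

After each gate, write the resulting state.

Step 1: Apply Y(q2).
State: i|001⟩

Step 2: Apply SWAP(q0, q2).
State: i|100⟩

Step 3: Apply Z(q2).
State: i|100⟩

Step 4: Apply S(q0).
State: -|100⟩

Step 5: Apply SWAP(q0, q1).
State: -|010⟩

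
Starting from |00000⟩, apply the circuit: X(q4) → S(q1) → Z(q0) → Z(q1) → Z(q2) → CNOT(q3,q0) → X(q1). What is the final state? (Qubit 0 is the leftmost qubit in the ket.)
|01001⟩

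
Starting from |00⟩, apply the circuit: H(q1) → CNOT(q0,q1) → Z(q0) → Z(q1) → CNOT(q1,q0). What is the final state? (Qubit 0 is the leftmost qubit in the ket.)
1/√2|00⟩ - 1/√2|11⟩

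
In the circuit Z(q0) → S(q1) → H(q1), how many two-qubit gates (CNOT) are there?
0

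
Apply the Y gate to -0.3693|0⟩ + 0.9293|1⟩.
-0.9293i|0⟩ - 0.3693i|1⟩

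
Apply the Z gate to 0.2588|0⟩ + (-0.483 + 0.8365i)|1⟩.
0.2588|0⟩ + (0.483 - 0.8365i)|1⟩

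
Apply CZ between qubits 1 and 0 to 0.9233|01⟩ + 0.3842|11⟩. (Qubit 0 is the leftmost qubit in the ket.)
0.9233|01⟩ - 0.3842|11⟩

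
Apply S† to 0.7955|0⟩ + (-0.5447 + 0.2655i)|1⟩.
0.7955|0⟩ + (0.2655 + 0.5447i)|1⟩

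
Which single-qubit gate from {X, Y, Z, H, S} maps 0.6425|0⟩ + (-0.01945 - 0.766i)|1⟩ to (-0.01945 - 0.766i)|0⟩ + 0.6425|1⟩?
X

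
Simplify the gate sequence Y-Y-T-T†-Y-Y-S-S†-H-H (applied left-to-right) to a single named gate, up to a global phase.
I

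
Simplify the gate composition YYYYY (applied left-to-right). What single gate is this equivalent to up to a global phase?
Y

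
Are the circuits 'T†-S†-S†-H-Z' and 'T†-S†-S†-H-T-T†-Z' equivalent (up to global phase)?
Yes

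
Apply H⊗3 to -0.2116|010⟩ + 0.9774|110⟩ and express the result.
0.2708|000⟩ + 0.2708|001⟩ - 0.2708|010⟩ - 0.2708|011⟩ - 0.4204|100⟩ - 0.4204|101⟩ + 0.4204|110⟩ + 0.4204|111⟩

H⊗3 gives amp(|y⟩) = (1/2√2) Σ_x (−1)^(x·y) amp(|x⟩), where x·y is the number of positions in which both x and y have a 1.
|000⟩: (-0.2116 + 0.9774)/(2√2) = 0.2708
|001⟩: (-0.2116 + 0.9774)/(2√2) = 0.2708
|010⟩: (0.2116 - 0.9774)/(2√2) = -0.2708
|011⟩: (0.2116 - 0.9774)/(2√2) = -0.2708
|100⟩: (-0.2116 - 0.9774)/(2√2) = -0.4204
|101⟩: (-0.2116 - 0.9774)/(2√2) = -0.4204
|110⟩: (0.2116 + 0.9774)/(2√2) = 0.4204
|111⟩: (0.2116 + 0.9774)/(2√2) = 0.4204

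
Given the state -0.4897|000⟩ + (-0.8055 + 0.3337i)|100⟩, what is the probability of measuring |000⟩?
0.2398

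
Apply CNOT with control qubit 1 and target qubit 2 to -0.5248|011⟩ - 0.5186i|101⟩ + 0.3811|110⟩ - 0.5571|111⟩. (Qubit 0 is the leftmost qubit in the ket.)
-0.5248|010⟩ - 0.5186i|101⟩ - 0.5571|110⟩ + 0.3811|111⟩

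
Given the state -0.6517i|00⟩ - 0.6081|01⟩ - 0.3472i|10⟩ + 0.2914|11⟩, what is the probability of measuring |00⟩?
0.4247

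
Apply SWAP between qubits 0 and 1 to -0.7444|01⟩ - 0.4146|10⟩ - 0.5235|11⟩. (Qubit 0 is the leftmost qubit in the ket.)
-0.4146|01⟩ - 0.7444|10⟩ - 0.5235|11⟩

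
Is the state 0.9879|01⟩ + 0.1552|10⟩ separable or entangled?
Entangled

Writing the state as a|00⟩ + b|01⟩ + c|10⟩ + d|11⟩, it is a product state iff ad − bc = 0.
Here (a, b, c, d) = (0, 0.9879, 0.1552, 0): ad − bc = (0)(0) − (0.9879)(0.1552) = -0.1533 ≠ 0, so the state is entangled.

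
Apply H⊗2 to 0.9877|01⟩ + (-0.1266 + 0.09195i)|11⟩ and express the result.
(0.4306 + 0.04598i)|00⟩ + (-0.4306 - 0.04598i)|01⟩ + (0.5572 - 0.04598i)|10⟩ + (-0.5572 + 0.04598i)|11⟩

H⊗2 gives amp(|y⟩) = (1/2) Σ_x (−1)^(x·y) amp(|x⟩), where x·y is the number of positions in which both x and y have a 1.
|00⟩: (0.9877 + (-0.1266 + 0.09195i))/2 = (0.4306 + 0.04598i)
|01⟩: (-0.9877 - (-0.1266 + 0.09195i))/2 = (-0.4306 - 0.04598i)
|10⟩: (0.9877 - (-0.1266 + 0.09195i))/2 = (0.5572 - 0.04598i)
|11⟩: (-0.9877 + (-0.1266 + 0.09195i))/2 = (-0.5572 + 0.04598i)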